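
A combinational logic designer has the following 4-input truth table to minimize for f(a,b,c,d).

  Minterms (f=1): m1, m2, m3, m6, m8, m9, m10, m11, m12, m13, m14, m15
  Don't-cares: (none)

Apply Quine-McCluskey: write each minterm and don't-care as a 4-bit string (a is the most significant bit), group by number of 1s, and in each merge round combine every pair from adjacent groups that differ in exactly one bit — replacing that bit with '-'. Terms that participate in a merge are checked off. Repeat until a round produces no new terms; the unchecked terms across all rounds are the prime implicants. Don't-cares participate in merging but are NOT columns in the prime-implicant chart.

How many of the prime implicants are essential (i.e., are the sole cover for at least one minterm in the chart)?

3

[col 0] 0001*, 0010*, 0011*, 0110*, 1000*, 1001*, 1010*, 1011*, 1100*, 1101*, 1110*, 1111*
[col 1] -001*, -010*, -011*, -110*, 0-10*, 00-1*, 001-*, 1-00*, 1-01*, 1-10*, 1-11*, 10-0*, 10-1*, 100-*, 101-*, 11-0*, 11-1*, 110-*, 111-*
[col 2] --10, -0-1, -01-, 1--0*, 1--1*, 1-0-*, 1-1-*, 10--*, 11--*
[col 3] 1---
Prime implicants: --10, -0-1, -01-, 1---
PI chart (minterm → PIs covering it):
  1 | -0-1  (sole → essential)
  2 | --10,-01-
  3 | -0-1,-01-
  6 | --10  (sole → essential)
  8 | 1---  (sole → essential)
  9 | -0-1,1---
  10 | --10,-01-,1---
  11 | -0-1,-01-,1---
  12 | 1---  (sole → essential)
  13 | 1---  (sole → essential)
  14 | --10,1---
  15 | 1---  (sole → essential)
Essential prime implicants: --10, -0-1, 1---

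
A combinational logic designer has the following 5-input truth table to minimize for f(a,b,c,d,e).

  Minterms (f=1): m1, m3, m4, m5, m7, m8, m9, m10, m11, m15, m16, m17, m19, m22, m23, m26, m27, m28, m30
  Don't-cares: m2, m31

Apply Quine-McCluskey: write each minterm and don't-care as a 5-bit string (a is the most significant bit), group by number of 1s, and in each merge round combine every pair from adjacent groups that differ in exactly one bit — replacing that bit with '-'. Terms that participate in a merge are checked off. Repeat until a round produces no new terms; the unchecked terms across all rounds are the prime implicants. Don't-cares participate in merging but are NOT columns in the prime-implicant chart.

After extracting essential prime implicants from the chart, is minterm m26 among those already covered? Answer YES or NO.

size-2^0 implicants → 00001(✓)  00010(✓)  00011(✓)  00100(✓)  00101(✓)  00111(✓)  01000(✓)  01001(✓)  01010(✓)  01011(✓)  01111(✓)  10000(✓)  10001(✓)  10011(✓)  10110(✓)  10111(✓)  11010(✓)  11011(✓)  11100(✓)  11110(✓)  11111(✓)
size-2^1 implicants → -0001(✓)  -0011(✓)  -0111(✓)  -1010(✓)  -1011(✓)  -1111(✓)  0-001(✓)  0-010(✓)  0-011(✓)  0-111(✓)  00-01(✓)  00-11(✓)  000-1(✓)  0001-(✓)  001-1(✓)  0010-  01-11(✓)  010-0(✓)  010-1(✓)  0100-(✓)  0101-(✓)  1-011(✓)  1-110(✓)  1-111(✓)  10-11(✓)  100-1(✓)  1000-  1011-(✓)  11-10(✓)  11-11(✓)  1101-(✓)  111-0  1111-(✓)
size-2^2 implicants → --011(✓)  --111(✓)  -0-11(✓)  -00-1  -1-11(✓)  -101-  0--11(✓)  0-0-1  0-01-  00--1  010--  1--11(✓)  1-11-  11-1-
size-2^3 implicants → ---11
Unchecked terms (primes): ---11, -00-1, -101-, 0-0-1, 0-01-, 00--1, 0010-, 010--, 1-11-, 1000-, 11-1-, 111-0
Minterm coverage:
  m1 ⊆ -00-1,0-0-1,00--1
  m3 ⊆ ---11,-00-1,0-0-1,0-01-,00--1
  m4 ⊆ 0010- [E]
  m5 ⊆ 00--1,0010-
  m7 ⊆ ---11,00--1
  m8 ⊆ 010-- [E]
  m9 ⊆ 0-0-1,010--
  m10 ⊆ -101-,0-01-,010--
  m11 ⊆ ---11,-101-,0-0-1,0-01-,010--
  m15 ⊆ ---11 [E]
  m16 ⊆ 1000- [E]
  m17 ⊆ -00-1,1000-
  m19 ⊆ ---11,-00-1
  m22 ⊆ 1-11- [E]
  m23 ⊆ ---11,1-11-
  m26 ⊆ -101-,11-1-
  m27 ⊆ ---11,-101-,11-1-
  m28 ⊆ 111-0 [E]
  m30 ⊆ 1-11-,11-1-,111-0
E = {---11, 0010-, 010--, 1-11-, 1000-, 111-0}

NO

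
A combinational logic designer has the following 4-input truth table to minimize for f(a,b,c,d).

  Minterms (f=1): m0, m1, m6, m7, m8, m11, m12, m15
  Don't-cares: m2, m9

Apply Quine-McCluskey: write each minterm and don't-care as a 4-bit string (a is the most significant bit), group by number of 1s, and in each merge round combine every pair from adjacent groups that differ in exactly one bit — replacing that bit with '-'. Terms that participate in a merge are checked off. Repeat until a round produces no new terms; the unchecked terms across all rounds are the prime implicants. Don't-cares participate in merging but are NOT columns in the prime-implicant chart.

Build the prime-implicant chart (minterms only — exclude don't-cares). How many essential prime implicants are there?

[col 0] 0000*, 0001*, 0010*, 0110*, 0111*, 1000*, 1001*, 1011*, 1100*, 1111*
[col 1] -000*, -001*, -111, 0-10, 00-0, 000-*, 011-, 1-00, 1-11, 10-1, 100-*
[col 2] -00-
Prime implicants: -00-, -111, 0-10, 00-0, 011-, 1-00, 1-11, 10-1
PI chart (minterm → PIs covering it):
  0 | -00-,00-0
  1 | -00-  (sole → essential)
  6 | 0-10,011-
  7 | -111,011-
  8 | -00-,1-00
  11 | 1-11,10-1
  12 | 1-00  (sole → essential)
  15 | -111,1-11
Essential prime implicants: -00-, 1-00

2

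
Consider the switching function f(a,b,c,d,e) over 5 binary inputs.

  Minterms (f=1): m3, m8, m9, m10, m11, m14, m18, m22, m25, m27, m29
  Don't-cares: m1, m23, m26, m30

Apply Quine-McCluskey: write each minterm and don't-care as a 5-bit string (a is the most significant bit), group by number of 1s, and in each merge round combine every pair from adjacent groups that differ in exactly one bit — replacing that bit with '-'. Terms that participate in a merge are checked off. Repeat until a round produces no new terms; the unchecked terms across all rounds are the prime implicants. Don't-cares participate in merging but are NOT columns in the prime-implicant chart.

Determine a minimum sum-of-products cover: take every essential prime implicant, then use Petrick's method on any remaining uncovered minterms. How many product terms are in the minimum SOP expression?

6

[col 0] 00001*, 00011*, 01000*, 01001*, 01010*, 01011*, 01110*, 10010*, 10110*, 10111*, 11001*, 11010*, 11011*, 11101*, 11110*
[col 1] -1001*, -1010*, -1011*, -1110*, 0-001*, 0-011*, 000-1*, 01-10*, 010-0*, 010-1*, 0100-*, 0101-*, 1-010*, 1-110*, 10-10*, 1011-, 11-01, 11-10*, 110-1*, 1101-*
[col 2] -1-10, -10-1, -101-, 0-0-1, 010--, 1--10
Prime implicants: -1-10, -10-1, -101-, 0-0-1, 010--, 1--10, 1011-, 11-01
PI chart (minterm → PIs covering it):
  3 | 0-0-1  (sole → essential)
  8 | 010--  (sole → essential)
  9 | -10-1,0-0-1,010--
  10 | -1-10,-101-,010--
  11 | -10-1,-101-,0-0-1,010--
  14 | -1-10  (sole → essential)
  18 | 1--10  (sole → essential)
  22 | 1--10,1011-
  25 | -10-1,11-01
  27 | -10-1,-101-
  29 | 11-01  (sole → essential)
Essential prime implicants: -1-10, 0-0-1, 010--, 1--10, 11-01
Petrick residual → -10-1
Minimum SOP uses 6 PIs: bde' + bc'e + a'c'e + a'bc' + ade' + abd'e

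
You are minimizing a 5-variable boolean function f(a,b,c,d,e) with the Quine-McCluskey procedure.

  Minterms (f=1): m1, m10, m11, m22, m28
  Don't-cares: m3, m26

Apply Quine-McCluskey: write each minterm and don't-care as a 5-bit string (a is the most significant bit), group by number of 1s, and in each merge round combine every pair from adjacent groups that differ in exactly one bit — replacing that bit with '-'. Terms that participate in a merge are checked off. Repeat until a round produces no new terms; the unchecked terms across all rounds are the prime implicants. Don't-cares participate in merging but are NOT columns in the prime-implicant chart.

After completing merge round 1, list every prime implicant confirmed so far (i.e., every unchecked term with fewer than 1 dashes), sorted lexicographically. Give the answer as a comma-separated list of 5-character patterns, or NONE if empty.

10110, 11100

size-2^0 implicants → 00001(✓)  00011(✓)  01010(✓)  01011(✓)  10110  11010(✓)  11100
size-2^1 implicants → -1010  0-011  000-1  0101-
Unchecked terms (primes): -1010, 0-011, 000-1, 0101-, 10110, 11100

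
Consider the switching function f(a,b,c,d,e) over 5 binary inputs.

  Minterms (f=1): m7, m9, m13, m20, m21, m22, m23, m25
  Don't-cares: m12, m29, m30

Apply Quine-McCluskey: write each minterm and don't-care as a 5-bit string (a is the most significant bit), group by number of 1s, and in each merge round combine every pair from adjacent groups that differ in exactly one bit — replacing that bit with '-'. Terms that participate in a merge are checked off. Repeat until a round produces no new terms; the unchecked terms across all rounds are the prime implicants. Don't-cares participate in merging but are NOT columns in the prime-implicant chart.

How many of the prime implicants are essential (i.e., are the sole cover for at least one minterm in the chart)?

3

Round 0: 00111✓ 01001✓ 01100✓ 01101✓ 10100✓ 10101✓ 10110✓ 10111✓ 11001✓ 11101✓ 11110✓
Round 1: -0111 -1001✓ -1101✓ 01-01✓ 0110- 1-101 1-110 101-0✓ 101-1✓ 1010-✓ 1011-✓ 11-01✓
Round 2: -1-01 101--
PIs = {-0111, -1-01, 0110-, 1-101, 1-110, 101--}
Coverage chart:
  m7: -0111 ←essential
  m9: -1-01 ←essential
  m13: -1-01,0110-
  m20: 101-- ←essential
  m21: 1-101,101--
  m22: 1-110,101--
  m23: -0111,101--
  m25: -1-01 ←essential
Essential: -0111, -1-01, 101--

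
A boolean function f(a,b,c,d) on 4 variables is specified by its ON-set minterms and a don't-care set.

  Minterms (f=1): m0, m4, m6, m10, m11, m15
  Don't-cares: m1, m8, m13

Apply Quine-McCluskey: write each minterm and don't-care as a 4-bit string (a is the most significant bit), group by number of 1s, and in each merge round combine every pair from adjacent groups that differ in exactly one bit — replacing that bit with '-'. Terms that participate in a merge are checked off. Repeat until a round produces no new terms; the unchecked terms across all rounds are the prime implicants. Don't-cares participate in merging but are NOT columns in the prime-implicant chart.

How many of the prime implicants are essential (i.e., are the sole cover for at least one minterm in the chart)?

1

size-2^0 implicants → 0000(✓)  0001(✓)  0100(✓)  0110(✓)  1000(✓)  1010(✓)  1011(✓)  1101(✓)  1111(✓)
size-2^1 implicants → -000  0-00  000-  01-0  1-11  10-0  101-  11-1
Unchecked terms (primes): -000, 0-00, 000-, 01-0, 1-11, 10-0, 101-, 11-1
Minterm coverage:
  m0 ⊆ -000,0-00,000-
  m4 ⊆ 0-00,01-0
  m6 ⊆ 01-0 [E]
  m10 ⊆ 10-0,101-
  m11 ⊆ 1-11,101-
  m15 ⊆ 1-11,11-1
E = {01-0}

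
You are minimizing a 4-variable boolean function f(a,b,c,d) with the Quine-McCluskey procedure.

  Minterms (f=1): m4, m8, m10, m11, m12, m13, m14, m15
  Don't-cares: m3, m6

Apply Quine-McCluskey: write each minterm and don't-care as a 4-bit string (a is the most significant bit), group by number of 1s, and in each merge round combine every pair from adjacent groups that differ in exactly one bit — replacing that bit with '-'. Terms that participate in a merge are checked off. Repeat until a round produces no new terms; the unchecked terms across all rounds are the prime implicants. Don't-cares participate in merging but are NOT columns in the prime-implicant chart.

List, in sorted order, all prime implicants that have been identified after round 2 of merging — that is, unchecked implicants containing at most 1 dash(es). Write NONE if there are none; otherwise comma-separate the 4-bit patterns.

-011

Round 0: 0011✓ 0100✓ 0110✓ 1000✓ 1010✓ 1011✓ 1100✓ 1101✓ 1110✓ 1111✓
Round 1: -011 -100✓ -110✓ 01-0✓ 1-00✓ 1-10✓ 1-11✓ 10-0✓ 101-✓ 11-0✓ 11-1✓ 110-✓ 111-✓
Round 2: -1-0 1--0 1-1- 11--
PIs = {-011, -1-0, 1--0, 1-1-, 11--}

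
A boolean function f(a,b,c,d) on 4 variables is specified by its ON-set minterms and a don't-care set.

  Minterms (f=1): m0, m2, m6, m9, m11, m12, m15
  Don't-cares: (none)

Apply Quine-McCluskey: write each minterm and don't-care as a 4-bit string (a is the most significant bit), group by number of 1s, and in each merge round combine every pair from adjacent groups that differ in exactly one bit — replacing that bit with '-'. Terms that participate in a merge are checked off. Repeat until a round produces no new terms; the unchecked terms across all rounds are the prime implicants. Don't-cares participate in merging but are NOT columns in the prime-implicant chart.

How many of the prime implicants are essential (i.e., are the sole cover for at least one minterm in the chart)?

size-2^0 implicants → 0000(✓)  0010(✓)  0110(✓)  1001(✓)  1011(✓)  1100  1111(✓)
size-2^1 implicants → 0-10  00-0  1-11  10-1
Unchecked terms (primes): 0-10, 00-0, 1-11, 10-1, 1100
Minterm coverage:
  m0 ⊆ 00-0 [E]
  m2 ⊆ 0-10,00-0
  m6 ⊆ 0-10 [E]
  m9 ⊆ 10-1 [E]
  m11 ⊆ 1-11,10-1
  m12 ⊆ 1100 [E]
  m15 ⊆ 1-11 [E]
E = {0-10, 00-0, 1-11, 10-1, 1100}

5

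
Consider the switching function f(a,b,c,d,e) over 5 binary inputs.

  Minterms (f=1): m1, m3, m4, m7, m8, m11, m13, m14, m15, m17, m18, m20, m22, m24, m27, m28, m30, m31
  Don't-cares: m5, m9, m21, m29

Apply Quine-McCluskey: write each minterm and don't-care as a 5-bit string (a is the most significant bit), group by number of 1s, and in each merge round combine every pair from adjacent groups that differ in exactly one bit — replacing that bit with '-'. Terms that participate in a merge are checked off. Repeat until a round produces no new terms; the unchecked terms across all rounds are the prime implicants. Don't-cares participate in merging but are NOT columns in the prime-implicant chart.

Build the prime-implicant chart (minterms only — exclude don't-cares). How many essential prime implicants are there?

[col 0] 00001*, 00011*, 00100*, 00101*, 00111*, 01000*, 01001*, 01011*, 01101*, 01110*, 01111*, 10001*, 10010*, 10100*, 10101*, 10110*, 11000*, 11011*, 11100*, 11101*, 11110*, 11111*
[col 1] -0001*, -0100*, -0101*, -1000, -1011*, -1101*, -1110*, -1111*, 0-001*, 0-011*, 0-101*, 0-111*, 00-01*, 00-11*, 000-1*, 001-1*, 0010-*, 01-01*, 01-11*, 010-1*, 0100-, 011-1*, 0111-*, 1-100*, 1-101*, 1-110*, 10-01*, 10-10, 101-0*, 1010-*, 11-00, 11-11*, 111-0*, 111-1*, 1110-*, 1111-*
[col 2] --101, -0-01, -010-, -1-11, -11-1, -111-, 0--01*, 0--11*, 0-0-1*, 0-1-1*, 00--1*, 01--1*, 1-1-0, 1-10-, 111--
[col 3] 0---1
Prime implicants: --101, -0-01, -010-, -1-11, -1000, -11-1, -111-, 0---1, 0100-, 1-1-0, 1-10-, 10-10, 11-00, 111--
PI chart (minterm → PIs covering it):
  1 | -0-01,0---1
  3 | 0---1  (sole → essential)
  4 | -010-  (sole → essential)
  7 | 0---1  (sole → essential)
  8 | -1000,0100-
  11 | -1-11,0---1
  13 | --101,-11-1,0---1
  14 | -111-  (sole → essential)
  15 | -1-11,-11-1,-111-,0---1
  17 | -0-01  (sole → essential)
  18 | 10-10  (sole → essential)
  20 | -010-,1-1-0,1-10-
  22 | 1-1-0,10-10
  24 | -1000,11-00
  27 | -1-11  (sole → essential)
  28 | 1-1-0,1-10-,11-00,111--
  30 | -111-,1-1-0,111--
  31 | -1-11,-11-1,-111-,111--
Essential prime implicants: -0-01, -010-, -1-11, -111-, 0---1, 10-10

6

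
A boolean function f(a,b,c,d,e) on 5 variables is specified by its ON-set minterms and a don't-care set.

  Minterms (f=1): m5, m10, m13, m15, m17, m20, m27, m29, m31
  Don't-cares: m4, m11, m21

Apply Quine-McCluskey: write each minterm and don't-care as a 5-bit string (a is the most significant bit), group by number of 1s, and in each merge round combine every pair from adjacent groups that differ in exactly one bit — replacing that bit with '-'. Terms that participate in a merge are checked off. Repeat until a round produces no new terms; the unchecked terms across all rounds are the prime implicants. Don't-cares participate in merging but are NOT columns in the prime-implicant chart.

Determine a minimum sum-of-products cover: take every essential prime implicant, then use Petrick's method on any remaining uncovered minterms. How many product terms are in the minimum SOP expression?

5

[col 0] 00100*, 00101*, 01010*, 01011*, 01101*, 01111*, 10001*, 10100*, 10101*, 11011*, 11101*, 11111*
[col 1] -0100*, -0101*, -1011*, -1101*, -1111*, 0-101*, 0010-*, 01-11*, 0101-, 011-1*, 1-101*, 10-01, 1010-*, 11-11*, 111-1*
[col 2] --101, -010-, -1-11, -11-1
Prime implicants: --101, -010-, -1-11, -11-1, 0101-, 10-01
PI chart (minterm → PIs covering it):
  5 | --101,-010-
  10 | 0101-  (sole → essential)
  13 | --101,-11-1
  15 | -1-11,-11-1
  17 | 10-01  (sole → essential)
  20 | -010-  (sole → essential)
  27 | -1-11  (sole → essential)
  29 | --101,-11-1
  31 | -1-11,-11-1
Essential prime implicants: -010-, -1-11, 0101-, 10-01
Petrick residual → --101
Minimum SOP uses 5 PIs: cd'e + b'cd' + bde + a'bc'd + ab'd'e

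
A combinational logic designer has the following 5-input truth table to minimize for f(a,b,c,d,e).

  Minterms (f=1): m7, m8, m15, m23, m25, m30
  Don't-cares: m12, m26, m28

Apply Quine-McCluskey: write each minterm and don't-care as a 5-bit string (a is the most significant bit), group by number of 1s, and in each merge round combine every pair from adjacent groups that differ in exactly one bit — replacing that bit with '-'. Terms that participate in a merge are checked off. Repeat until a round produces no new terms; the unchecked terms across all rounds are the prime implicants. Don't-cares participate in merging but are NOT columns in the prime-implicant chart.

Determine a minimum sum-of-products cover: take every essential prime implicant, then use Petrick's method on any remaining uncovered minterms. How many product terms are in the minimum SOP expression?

[col 0] 00111*, 01000*, 01100*, 01111*, 10111*, 11001, 11010*, 11100*, 11110*
[col 1] -0111, -1100, 0-111, 01-00, 11-10, 111-0
Prime implicants: -0111, -1100, 0-111, 01-00, 11-10, 11001, 111-0
PI chart (minterm → PIs covering it):
  7 | -0111,0-111
  8 | 01-00  (sole → essential)
  15 | 0-111  (sole → essential)
  23 | -0111  (sole → essential)
  25 | 11001  (sole → essential)
  30 | 11-10,111-0
Essential prime implicants: -0111, 0-111, 01-00, 11001
Petrick residual → 11-10
Minimum SOP uses 5 PIs: b'cde + a'cde + a'bd'e' + abde' + abc'd'e

5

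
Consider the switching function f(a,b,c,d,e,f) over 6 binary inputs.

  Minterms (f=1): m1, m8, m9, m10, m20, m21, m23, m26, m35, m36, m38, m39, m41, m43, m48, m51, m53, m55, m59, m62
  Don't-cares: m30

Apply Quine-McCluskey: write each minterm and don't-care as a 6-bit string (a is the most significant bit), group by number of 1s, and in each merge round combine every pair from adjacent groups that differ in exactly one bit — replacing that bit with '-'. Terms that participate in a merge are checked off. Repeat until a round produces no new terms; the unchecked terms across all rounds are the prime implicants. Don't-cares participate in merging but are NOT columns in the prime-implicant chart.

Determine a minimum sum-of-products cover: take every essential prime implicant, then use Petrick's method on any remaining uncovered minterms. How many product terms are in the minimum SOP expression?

Round 0: 000001✓ 001000✓ 001001✓ 001010✓ 010100✓ 010101✓ 010111✓ 011010✓ 011110✓ 100011✓ 100100✓ 100110✓ 100111✓ 101001✓ 101011✓ 110000 110011✓ 110101✓ 110111✓ 111011✓ 111110✓
Round 1: -01001 -10101✓ -10111✓ -11110 0-1010 00-001 0010-0 00100- 0101-1✓ 01010- 011-10 1-0011✓ 1-0111✓ 1-1011✓ 10-011✓ 100-11✓ 1001-0 10011- 1010-1 11-011✓ 110-11✓ 1101-1✓
Round 2: -101-1 1--011 1-0-11
PIs = {-01001, -101-1, -11110, 0-1010, 00-001, 0010-0, 00100-, 01010-, 011-10, 1--011, 1-0-11, 1001-0, 10011-, 1010-1, 110000}
Coverage chart:
  m1: 00-001 ←essential
  m8: 0010-0,00100-
  m9: -01001,00-001,00100-
  m10: 0-1010,0010-0
  m20: 01010- ←essential
  m21: -101-1,01010-
  m23: -101-1 ←essential
  m26: 0-1010,011-10
  m35: 1--011,1-0-11
  m36: 1001-0 ←essential
  m38: 1001-0,10011-
  m39: 1-0-11,10011-
  m41: -01001,1010-1
  m43: 1--011,1010-1
  m48: 110000 ←essential
  m51: 1--011,1-0-11
  m53: -101-1 ←essential
  m55: -101-1,1-0-11
  m59: 1--011 ←essential
  m62: -11110 ←essential
Essential: -101-1, -11110, 00-001, 01010-, 1--011, 1001-0, 110000
Petrick residual → -01001, 0-1010, 0010-0, 1-0-11
Min cover (11 terms): b'cd'e'f + bc'df + bcdef' + a'cd'ef' + a'b'd'e'f + a'b'cd'f' + a'bc'de' + ad'ef + ac'ef + ab'c'df' + abc'd'e'f'

11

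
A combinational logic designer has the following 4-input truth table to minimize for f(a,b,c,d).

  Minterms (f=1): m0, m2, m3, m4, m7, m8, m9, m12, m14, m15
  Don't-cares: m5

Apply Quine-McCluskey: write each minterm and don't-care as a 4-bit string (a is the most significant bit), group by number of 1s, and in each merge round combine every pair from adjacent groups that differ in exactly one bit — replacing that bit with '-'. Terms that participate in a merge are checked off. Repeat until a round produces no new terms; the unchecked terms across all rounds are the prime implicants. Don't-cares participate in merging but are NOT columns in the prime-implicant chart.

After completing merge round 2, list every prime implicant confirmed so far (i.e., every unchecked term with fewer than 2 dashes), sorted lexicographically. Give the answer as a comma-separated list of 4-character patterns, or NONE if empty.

-111, 0-11, 00-0, 001-, 01-1, 010-, 100-, 11-0, 111-

[col 0] 0000*, 0010*, 0011*, 0100*, 0101*, 0111*, 1000*, 1001*, 1100*, 1110*, 1111*
[col 1] -000*, -100*, -111, 0-00*, 0-11, 00-0, 001-, 01-1, 010-, 1-00*, 100-, 11-0, 111-
[col 2] --00
Prime implicants: --00, -111, 0-11, 00-0, 001-, 01-1, 010-, 100-, 11-0, 111-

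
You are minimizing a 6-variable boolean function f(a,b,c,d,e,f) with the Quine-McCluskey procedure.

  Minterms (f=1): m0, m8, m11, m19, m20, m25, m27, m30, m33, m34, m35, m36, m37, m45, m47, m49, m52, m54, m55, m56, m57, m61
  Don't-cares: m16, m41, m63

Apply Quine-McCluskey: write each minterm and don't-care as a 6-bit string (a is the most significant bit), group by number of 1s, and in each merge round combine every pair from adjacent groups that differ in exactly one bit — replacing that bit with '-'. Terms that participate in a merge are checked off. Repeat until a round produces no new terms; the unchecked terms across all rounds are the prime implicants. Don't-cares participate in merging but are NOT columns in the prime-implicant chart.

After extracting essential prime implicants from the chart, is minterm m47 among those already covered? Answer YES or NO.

YES

size-2^0 implicants → 000000(✓)  001000(✓)  001011(✓)  010000(✓)  010011(✓)  010100(✓)  011001(✓)  011011(✓)  011110  100001(✓)  100010(✓)  100011(✓)  100100(✓)  100101(✓)  101001(✓)  101101(✓)  101111(✓)  110001(✓)  110100(✓)  110110(✓)  110111(✓)  111000(✓)  111001(✓)  111101(✓)  111111(✓)
size-2^1 implicants → -10100  -11001  0-0000  0-1011  00-000  01-011  010-00  0110-1  1-0001(✓)  1-0100  1-1001(✓)  1-1101(✓)  1-1111(✓)  10-001(✓)  10-101(✓)  100-01(✓)  1000-1  10001-  10010-  101-01(✓)  1011-1(✓)  11-001(✓)  11-111  1101-0  11011-  111-01(✓)  11100-  1111-1(✓)
size-2^2 implicants → 1--001  1-1-01  1-11-1  10--01
Unchecked terms (primes): -10100, -11001, 0-0000, 0-1011, 00-000, 01-011, 010-00, 0110-1, 011110, 1--001, 1-0100, 1-1-01, 1-11-1, 10--01, 1000-1, 10001-, 10010-, 11-111, 1101-0, 11011-, 11100-
Minterm coverage:
  m0 ⊆ 0-0000,00-000
  m8 ⊆ 00-000 [E]
  m11 ⊆ 0-1011 [E]
  m19 ⊆ 01-011 [E]
  m20 ⊆ -10100,010-00
  m25 ⊆ -11001,0110-1
  m27 ⊆ 0-1011,01-011,0110-1
  m30 ⊆ 011110 [E]
  m33 ⊆ 1--001,10--01,1000-1
  m34 ⊆ 10001- [E]
  m35 ⊆ 1000-1,10001-
  m36 ⊆ 1-0100,10010-
  m37 ⊆ 10--01,10010-
  m45 ⊆ 1-1-01,1-11-1,10--01
  m47 ⊆ 1-11-1 [E]
  m49 ⊆ 1--001 [E]
  m52 ⊆ -10100,1-0100,1101-0
  m54 ⊆ 1101-0,11011-
  m55 ⊆ 11-111,11011-
  m56 ⊆ 11100- [E]
  m57 ⊆ -11001,1--001,1-1-01,11100-
  m61 ⊆ 1-1-01,1-11-1
E = {0-1011, 00-000, 01-011, 011110, 1--001, 1-11-1, 10001-, 11100-}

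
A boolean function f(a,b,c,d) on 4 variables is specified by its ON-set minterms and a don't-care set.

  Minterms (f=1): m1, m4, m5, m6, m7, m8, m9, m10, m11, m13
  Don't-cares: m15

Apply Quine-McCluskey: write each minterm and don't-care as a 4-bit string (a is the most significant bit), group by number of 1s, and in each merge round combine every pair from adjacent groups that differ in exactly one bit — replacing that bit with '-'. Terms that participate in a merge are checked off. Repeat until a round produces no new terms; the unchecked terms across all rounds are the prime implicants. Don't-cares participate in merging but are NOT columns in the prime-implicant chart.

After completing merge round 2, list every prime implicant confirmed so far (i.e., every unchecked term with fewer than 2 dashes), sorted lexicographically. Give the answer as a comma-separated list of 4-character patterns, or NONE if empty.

NONE

[col 0] 0001*, 0100*, 0101*, 0110*, 0111*, 1000*, 1001*, 1010*, 1011*, 1101*, 1111*
[col 1] -001*, -101*, -111*, 0-01*, 01-0*, 01-1*, 010-*, 011-*, 1-01*, 1-11*, 10-0*, 10-1*, 100-*, 101-*, 11-1*
[col 2] --01, -1-1, 01--, 1--1, 10--
Prime implicants: --01, -1-1, 01--, 1--1, 10--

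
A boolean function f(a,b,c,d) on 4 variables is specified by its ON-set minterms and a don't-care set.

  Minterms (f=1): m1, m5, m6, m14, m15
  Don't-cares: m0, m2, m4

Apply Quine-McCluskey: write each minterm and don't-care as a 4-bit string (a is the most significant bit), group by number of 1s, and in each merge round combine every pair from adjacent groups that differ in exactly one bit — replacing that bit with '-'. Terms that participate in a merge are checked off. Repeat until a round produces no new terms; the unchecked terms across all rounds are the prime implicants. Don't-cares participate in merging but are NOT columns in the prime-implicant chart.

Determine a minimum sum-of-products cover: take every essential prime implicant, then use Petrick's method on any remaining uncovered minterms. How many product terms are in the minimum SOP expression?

[col 0] 0000*, 0001*, 0010*, 0100*, 0101*, 0110*, 1110*, 1111*
[col 1] -110, 0-00*, 0-01*, 0-10*, 00-0*, 000-*, 01-0*, 010-*, 111-
[col 2] 0--0, 0-0-
Prime implicants: -110, 0--0, 0-0-, 111-
PI chart (minterm → PIs covering it):
  1 | 0-0-  (sole → essential)
  5 | 0-0-  (sole → essential)
  6 | -110,0--0
  14 | -110,111-
  15 | 111-  (sole → essential)
Essential prime implicants: 0-0-, 111-
Petrick residual → -110
Minimum SOP uses 3 PIs: bcd' + a'c' + abc

3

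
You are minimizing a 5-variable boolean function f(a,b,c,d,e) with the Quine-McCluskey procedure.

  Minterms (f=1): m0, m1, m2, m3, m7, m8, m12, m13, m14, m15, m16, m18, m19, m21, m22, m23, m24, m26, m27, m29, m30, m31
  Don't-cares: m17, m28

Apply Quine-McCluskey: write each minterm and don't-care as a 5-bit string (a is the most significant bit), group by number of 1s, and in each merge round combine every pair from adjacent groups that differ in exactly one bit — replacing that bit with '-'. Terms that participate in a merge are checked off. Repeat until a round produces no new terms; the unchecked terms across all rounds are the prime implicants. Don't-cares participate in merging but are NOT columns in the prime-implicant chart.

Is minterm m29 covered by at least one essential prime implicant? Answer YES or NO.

YES

size-2^0 implicants → 00000(✓)  00001(✓)  00010(✓)  00011(✓)  00111(✓)  01000(✓)  01100(✓)  01101(✓)  01110(✓)  01111(✓)  10000(✓)  10001(✓)  10010(✓)  10011(✓)  10101(✓)  10110(✓)  10111(✓)  11000(✓)  11010(✓)  11011(✓)  11100(✓)  11101(✓)  11110(✓)  11111(✓)
size-2^1 implicants → -0000(✓)  -0001(✓)  -0010(✓)  -0011(✓)  -0111(✓)  -1000(✓)  -1100(✓)  -1101(✓)  -1110(✓)  -1111(✓)  0-000(✓)  0-111(✓)  00-11(✓)  000-0(✓)  000-1(✓)  0000-(✓)  0001-(✓)  01-00(✓)  011-0(✓)  011-1(✓)  0110-(✓)  0111-(✓)  1-000(✓)  1-010(✓)  1-011(✓)  1-101(✓)  1-110(✓)  1-111(✓)  10-01(✓)  10-10(✓)  10-11(✓)  100-0(✓)  100-1(✓)  1000-(✓)  1001-(✓)  101-1(✓)  1011-(✓)  11-00(✓)  11-10(✓)  11-11(✓)  110-0(✓)  1101-(✓)  111-0(✓)  111-1(✓)  1110-(✓)  1111-(✓)
size-2^2 implicants → --000  --111  -0-11  -00-0(✓)  -00-1(✓)  -000-(✓)  -001-(✓)  -1-00  -11-0(✓)  -11-1(✓)  -110-(✓)  -111-(✓)  000--(✓)  011--(✓)  1--10(✓)  1--11(✓)  1-0-0  1-01-(✓)  1-1-1  1-11-(✓)  10--1  10-1-(✓)  100--(✓)  11--0  11-1-(✓)  111--(✓)
size-2^3 implicants → -00--  -11--  1--1-
Unchecked terms (primes): --000, --111, -0-11, -00--, -1-00, -11--, 1--1-, 1-0-0, 1-1-1, 10--1, 11--0
Minterm coverage:
  m0 ⊆ --000,-00--
  m1 ⊆ -00-- [E]
  m2 ⊆ -00-- [E]
  m3 ⊆ -0-11,-00--
  m7 ⊆ --111,-0-11
  m8 ⊆ --000,-1-00
  m12 ⊆ -1-00,-11--
  m13 ⊆ -11-- [E]
  m14 ⊆ -11-- [E]
  m15 ⊆ --111,-11--
  m16 ⊆ --000,-00--,1-0-0
  m18 ⊆ -00--,1--1-,1-0-0
  m19 ⊆ -0-11,-00--,1--1-,10--1
  m21 ⊆ 1-1-1,10--1
  m22 ⊆ 1--1- [E]
  m23 ⊆ --111,-0-11,1--1-,1-1-1,10--1
  m24 ⊆ --000,-1-00,1-0-0,11--0
  m26 ⊆ 1--1-,1-0-0,11--0
  m27 ⊆ 1--1- [E]
  m29 ⊆ -11--,1-1-1
  m30 ⊆ -11--,1--1-,11--0
  m31 ⊆ --111,-11--,1--1-,1-1-1
E = {-00--, -11--, 1--1-}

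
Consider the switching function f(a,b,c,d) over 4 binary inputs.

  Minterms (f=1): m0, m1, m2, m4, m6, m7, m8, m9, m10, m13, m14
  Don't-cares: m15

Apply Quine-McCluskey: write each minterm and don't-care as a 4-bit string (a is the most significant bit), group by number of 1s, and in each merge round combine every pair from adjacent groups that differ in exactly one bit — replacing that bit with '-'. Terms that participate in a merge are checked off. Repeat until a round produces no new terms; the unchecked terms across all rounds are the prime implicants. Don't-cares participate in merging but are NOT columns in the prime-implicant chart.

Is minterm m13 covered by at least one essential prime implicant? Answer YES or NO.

Round 0: 0000✓ 0001✓ 0010✓ 0100✓ 0110✓ 0111✓ 1000✓ 1001✓ 1010✓ 1101✓ 1110✓ 1111✓
Round 1: -000✓ -001✓ -010✓ -110✓ -111✓ 0-00✓ 0-10✓ 00-0✓ 000-✓ 01-0✓ 011-✓ 1-01 1-10✓ 10-0✓ 100-✓ 11-1 111-✓
Round 2: --10 -0-0 -00- -11- 0--0
PIs = {--10, -0-0, -00-, -11-, 0--0, 1-01, 11-1}
Coverage chart:
  m0: -0-0,-00-,0--0
  m1: -00- ←essential
  m2: --10,-0-0,0--0
  m4: 0--0 ←essential
  m6: --10,-11-,0--0
  m7: -11- ←essential
  m8: -0-0,-00-
  m9: -00-,1-01
  m10: --10,-0-0
  m13: 1-01,11-1
  m14: --10,-11-
Essential: -00-, -11-, 0--0

NO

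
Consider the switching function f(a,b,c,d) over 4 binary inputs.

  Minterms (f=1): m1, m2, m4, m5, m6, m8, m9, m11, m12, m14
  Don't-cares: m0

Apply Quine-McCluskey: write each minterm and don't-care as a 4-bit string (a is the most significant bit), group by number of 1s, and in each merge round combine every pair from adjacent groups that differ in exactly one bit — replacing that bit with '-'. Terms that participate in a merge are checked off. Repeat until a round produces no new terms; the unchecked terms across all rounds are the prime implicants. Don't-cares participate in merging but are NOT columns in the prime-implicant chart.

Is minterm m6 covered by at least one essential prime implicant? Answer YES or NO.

YES

Round 0: 0000✓ 0001✓ 0010✓ 0100✓ 0101✓ 0110✓ 1000✓ 1001✓ 1011✓ 1100✓ 1110✓
Round 1: -000✓ -001✓ -100✓ -110✓ 0-00✓ 0-01✓ 0-10✓ 00-0✓ 000-✓ 01-0✓ 010-✓ 1-00✓ 10-1 100-✓ 11-0✓
Round 2: --00 -00- -1-0 0--0 0-0-
PIs = {--00, -00-, -1-0, 0--0, 0-0-, 10-1}
Coverage chart:
  m1: -00-,0-0-
  m2: 0--0 ←essential
  m4: --00,-1-0,0--0,0-0-
  m5: 0-0- ←essential
  m6: -1-0,0--0
  m8: --00,-00-
  m9: -00-,10-1
  m11: 10-1 ←essential
  m12: --00,-1-0
  m14: -1-0 ←essential
Essential: -1-0, 0--0, 0-0-, 10-1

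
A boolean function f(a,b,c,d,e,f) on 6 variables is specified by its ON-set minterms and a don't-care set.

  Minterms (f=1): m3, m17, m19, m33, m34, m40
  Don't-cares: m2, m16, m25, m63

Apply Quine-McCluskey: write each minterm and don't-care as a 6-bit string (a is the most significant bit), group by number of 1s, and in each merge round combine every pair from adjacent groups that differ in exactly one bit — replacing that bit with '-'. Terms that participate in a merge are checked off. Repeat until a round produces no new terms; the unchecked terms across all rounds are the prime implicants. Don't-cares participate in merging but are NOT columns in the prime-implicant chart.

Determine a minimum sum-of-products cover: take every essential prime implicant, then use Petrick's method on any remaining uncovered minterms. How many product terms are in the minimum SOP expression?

5

[col 0] 000010*, 000011*, 010000*, 010001*, 010011*, 011001*, 100001, 100010*, 101000, 111111
[col 1] -00010, 0-0011, 00001-, 01-001, 0100-1, 01000-
Prime implicants: -00010, 0-0011, 00001-, 01-001, 0100-1, 01000-, 100001, 101000, 111111
PI chart (minterm → PIs covering it):
  3 | 0-0011,00001-
  17 | 01-001,0100-1,01000-
  19 | 0-0011,0100-1
  33 | 100001  (sole → essential)
  34 | -00010  (sole → essential)
  40 | 101000  (sole → essential)
Essential prime implicants: -00010, 100001, 101000
Petrick residual → 0-0011, 01-001
Minimum SOP uses 5 PIs: b'c'd'ef' + a'c'd'ef + a'bd'e'f + ab'c'd'e'f + ab'cd'e'f'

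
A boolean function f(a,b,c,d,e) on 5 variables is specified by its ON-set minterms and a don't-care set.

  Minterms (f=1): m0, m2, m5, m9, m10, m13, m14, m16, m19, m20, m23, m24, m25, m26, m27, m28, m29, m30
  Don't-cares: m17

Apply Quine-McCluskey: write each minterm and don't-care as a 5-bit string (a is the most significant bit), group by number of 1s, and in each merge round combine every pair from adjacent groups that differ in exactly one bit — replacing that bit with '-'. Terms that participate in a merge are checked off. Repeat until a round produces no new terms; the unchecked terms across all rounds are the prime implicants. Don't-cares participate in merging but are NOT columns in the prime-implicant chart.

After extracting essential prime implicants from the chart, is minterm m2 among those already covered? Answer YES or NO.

NO

[col 0] 00000*, 00010*, 00101*, 01001*, 01010*, 01101*, 01110*, 10000*, 10001*, 10011*, 10100*, 10111*, 11000*, 11001*, 11010*, 11011*, 11100*, 11101*, 11110*
[col 1] -0000, -1001*, -1010*, -1101*, -1110*, 0-010, 0-101, 000-0, 01-01*, 01-10*, 1-000*, 1-001*, 1-011*, 1-100*, 10-00*, 10-11, 100-1*, 1000-*, 11-00*, 11-01*, 11-10*, 110-0*, 110-1*, 1100-*, 1101-*, 111-0*, 1110-*
[col 2] -1-01, -1-10, 1--00, 1-0-1, 1-00-, 11--0, 11-0-, 110--
Prime implicants: -0000, -1-01, -1-10, 0-010, 0-101, 000-0, 1--00, 1-0-1, 1-00-, 10-11, 11--0, 11-0-, 110--
PI chart (minterm → PIs covering it):
  0 | -0000,000-0
  2 | 0-010,000-0
  5 | 0-101  (sole → essential)
  9 | -1-01  (sole → essential)
  10 | -1-10,0-010
  13 | -1-01,0-101
  14 | -1-10  (sole → essential)
  16 | -0000,1--00,1-00-
  19 | 1-0-1,10-11
  20 | 1--00  (sole → essential)
  23 | 10-11  (sole → essential)
  24 | 1--00,1-00-,11--0,11-0-,110--
  25 | -1-01,1-0-1,1-00-,11-0-,110--
  26 | -1-10,11--0,110--
  27 | 1-0-1,110--
  28 | 1--00,11--0,11-0-
  29 | -1-01,11-0-
  30 | -1-10,11--0
Essential prime implicants: -1-01, -1-10, 0-101, 1--00, 10-11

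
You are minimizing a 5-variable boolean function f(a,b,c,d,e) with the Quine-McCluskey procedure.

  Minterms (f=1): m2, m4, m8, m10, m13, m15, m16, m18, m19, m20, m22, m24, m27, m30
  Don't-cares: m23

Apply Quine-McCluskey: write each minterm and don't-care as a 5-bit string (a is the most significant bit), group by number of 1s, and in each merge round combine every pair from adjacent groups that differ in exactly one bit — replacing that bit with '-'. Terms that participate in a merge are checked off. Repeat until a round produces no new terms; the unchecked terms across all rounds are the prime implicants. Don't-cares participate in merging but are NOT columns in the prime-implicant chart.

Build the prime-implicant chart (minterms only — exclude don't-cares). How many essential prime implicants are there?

Round 0: 00010✓ 00100✓ 01000✓ 01010✓ 01101✓ 01111✓ 10000✓ 10010✓ 10011✓ 10100✓ 10110✓ 10111✓ 11000✓ 11011✓ 11110✓
Round 1: -0010 -0100 -1000 0-010 010-0 011-1 1-000 1-011 1-110 10-00✓ 10-10✓ 10-11✓ 100-0✓ 1001-✓ 101-0✓ 1011-✓
Round 2: 10--0 10-1-
PIs = {-0010, -0100, -1000, 0-010, 010-0, 011-1, 1-000, 1-011, 1-110, 10--0, 10-1-}
Coverage chart:
  m2: -0010,0-010
  m4: -0100 ←essential
  m8: -1000,010-0
  m10: 0-010,010-0
  m13: 011-1 ←essential
  m15: 011-1 ←essential
  m16: 1-000,10--0
  m18: -0010,10--0,10-1-
  m19: 1-011,10-1-
  m20: -0100,10--0
  m22: 1-110,10--0,10-1-
  m24: -1000,1-000
  m27: 1-011 ←essential
  m30: 1-110 ←essential
Essential: -0100, 011-1, 1-011, 1-110

4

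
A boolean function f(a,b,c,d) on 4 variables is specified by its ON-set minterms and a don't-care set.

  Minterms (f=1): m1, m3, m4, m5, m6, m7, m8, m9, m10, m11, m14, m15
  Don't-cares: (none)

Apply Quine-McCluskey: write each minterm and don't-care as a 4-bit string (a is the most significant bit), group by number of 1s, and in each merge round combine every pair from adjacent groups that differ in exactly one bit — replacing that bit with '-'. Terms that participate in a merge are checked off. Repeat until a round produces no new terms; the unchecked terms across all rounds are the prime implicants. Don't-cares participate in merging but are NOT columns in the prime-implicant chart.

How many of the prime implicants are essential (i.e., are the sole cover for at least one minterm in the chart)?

2

[col 0] 0001*, 0011*, 0100*, 0101*, 0110*, 0111*, 1000*, 1001*, 1010*, 1011*, 1110*, 1111*
[col 1] -001*, -011*, -110*, -111*, 0-01*, 0-11*, 00-1*, 01-0*, 01-1*, 010-*, 011-*, 1-10*, 1-11*, 10-0*, 10-1*, 100-*, 101-*, 111-*
[col 2] --11, -0-1, -11-, 0--1, 01--, 1-1-, 10--
Prime implicants: --11, -0-1, -11-, 0--1, 01--, 1-1-, 10--
PI chart (minterm → PIs covering it):
  1 | -0-1,0--1
  3 | --11,-0-1,0--1
  4 | 01--  (sole → essential)
  5 | 0--1,01--
  6 | -11-,01--
  7 | --11,-11-,0--1,01--
  8 | 10--  (sole → essential)
  9 | -0-1,10--
  10 | 1-1-,10--
  11 | --11,-0-1,1-1-,10--
  14 | -11-,1-1-
  15 | --11,-11-,1-1-
Essential prime implicants: 01--, 10--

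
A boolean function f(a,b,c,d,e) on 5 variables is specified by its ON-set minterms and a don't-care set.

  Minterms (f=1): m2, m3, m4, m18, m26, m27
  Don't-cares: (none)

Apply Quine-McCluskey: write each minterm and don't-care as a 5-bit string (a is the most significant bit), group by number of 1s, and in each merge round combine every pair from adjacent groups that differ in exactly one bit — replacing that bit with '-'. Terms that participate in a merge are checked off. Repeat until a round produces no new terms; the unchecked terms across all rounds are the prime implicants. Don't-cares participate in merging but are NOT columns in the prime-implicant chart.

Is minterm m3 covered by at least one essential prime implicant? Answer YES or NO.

YES

Round 0: 00010✓ 00011✓ 00100 10010✓ 11010✓ 11011✓
Round 1: -0010 0001- 1-010 1101-
PIs = {-0010, 0001-, 00100, 1-010, 1101-}
Coverage chart:
  m2: -0010,0001-
  m3: 0001- ←essential
  m4: 00100 ←essential
  m18: -0010,1-010
  m26: 1-010,1101-
  m27: 1101- ←essential
Essential: 0001-, 00100, 1101-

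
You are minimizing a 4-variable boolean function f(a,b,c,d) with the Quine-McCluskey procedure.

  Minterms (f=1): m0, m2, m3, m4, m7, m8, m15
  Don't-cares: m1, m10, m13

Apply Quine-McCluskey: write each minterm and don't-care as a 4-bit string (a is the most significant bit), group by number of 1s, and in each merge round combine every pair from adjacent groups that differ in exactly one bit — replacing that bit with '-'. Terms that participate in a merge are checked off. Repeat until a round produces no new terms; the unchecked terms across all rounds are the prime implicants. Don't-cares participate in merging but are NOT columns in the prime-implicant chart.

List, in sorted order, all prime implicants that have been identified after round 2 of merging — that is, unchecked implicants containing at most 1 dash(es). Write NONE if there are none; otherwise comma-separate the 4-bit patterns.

[col 0] 0000*, 0001*, 0010*, 0011*, 0100*, 0111*, 1000*, 1010*, 1101*, 1111*
[col 1] -000*, -010*, -111, 0-00, 0-11, 00-0*, 00-1*, 000-*, 001-*, 10-0*, 11-1
[col 2] -0-0, 00--
Prime implicants: -0-0, -111, 0-00, 0-11, 00--, 11-1

-111, 0-00, 0-11, 11-1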